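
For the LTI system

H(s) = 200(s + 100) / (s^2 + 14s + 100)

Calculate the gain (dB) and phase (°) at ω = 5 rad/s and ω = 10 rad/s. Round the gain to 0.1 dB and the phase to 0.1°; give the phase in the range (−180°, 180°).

ω = 5: 45.8 dB, -40.2°; ω = 10: 43.1 dB, -84.3°

At s = jω = j5:
zero (s+100): 100 + j5 → |·| = √(100²+5²) = √10025 ≈ 100.12, ∠ = arctan(5/100) ≈ 2.86°
quadratic: (j5)² + 14·j5 + 100 = 75 + j70 → |·| ≈ 102.59, ∠ ≈ 43.03°
|H| = 200 · 100.12 / 102.59 ≈ 195.18
Gain = 20 log₁₀(195.18) ≈ 45.81 dB
∠H = 2.86° − 43.03° = -40.17°

At s = jω = j10:
zero (s+100): 100 + j10 → |·| = √(100²+10²) = √10100 ≈ 100.5, ∠ = arctan(10/100) ≈ 5.71°
quadratic: (j10)² + 14·j10 + 100 = 0 + j140 → |·| ≈ 140, ∠ ≈ 90.00°
|H| = 200 · 100.5 / 140 ≈ 143.57
Gain = 20 log₁₀(143.57) ≈ 43.14 dB
∠H = 5.71° − 90.00° = -84.29°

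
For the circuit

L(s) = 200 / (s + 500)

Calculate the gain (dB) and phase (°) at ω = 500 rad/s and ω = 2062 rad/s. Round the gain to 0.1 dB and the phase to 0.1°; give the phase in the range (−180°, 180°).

At s = jω = j500:
pole (s+500): 500 + j500 → |·| = √(500²+500²) = √500000 ≈ 707.11, ∠ = arctan(500/500) ≈ 45.00°
|L| = 200 / 707.11 ≈ 0.28284
Gain = 20 log₁₀(0.28284) ≈ -10.97 dB
∠L = 0.00° − 45.00° = -45.00°

At s = jω = j2062:
pole (s+500): 500 + j2062 → |·| = √(500²+2062²) = √4501844 ≈ 2121.8, ∠ = arctan(2062/500) ≈ 76.37°
|L| = 200 / 2121.8 ≈ 0.09426
Gain = 20 log₁₀(0.09426) ≈ -20.51 dB
∠L = 0.00° − 76.37° = -76.37°

ω = 500: -11.0 dB, -45.0°; ω = 2062: -20.5 dB, -76.4°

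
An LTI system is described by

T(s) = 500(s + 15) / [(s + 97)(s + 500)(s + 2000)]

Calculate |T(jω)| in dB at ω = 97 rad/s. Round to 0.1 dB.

At s = jω = j97:
zero (s+15): 15 + j97 → |·| = √(15²+97²) = √9634 ≈ 98.153, ∠ = arctan(97/15) ≈ 81.21°
pole (s+97): 97 + j97 → |·| = √(97²+97²) = √18818 ≈ 137.18, ∠ = arctan(97/97) ≈ 45.00°
pole (s+500): 500 + j97 → |·| = √(500²+97²) = √259409 ≈ 509.32, ∠ = arctan(97/500) ≈ 10.98°
pole (s+2000): 2000 + j97 → |·| = √(2000²+97²) = √4009409 ≈ 2002.4, ∠ = arctan(97/2000) ≈ 2.78°
|T| = 500 · 98.153 / 1.399e+08 ≈ 0.0003508
Gain = 20 log₁₀(0.0003508) ≈ -69.10 dB

-69.1 dB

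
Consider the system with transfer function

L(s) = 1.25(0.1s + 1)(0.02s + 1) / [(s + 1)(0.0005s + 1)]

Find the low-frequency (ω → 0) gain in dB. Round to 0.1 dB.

1.9 dB

L(0) = 1.25 · 1 / 1 = 1.25
20 log₁₀(1.25) ≈ 1.94 dB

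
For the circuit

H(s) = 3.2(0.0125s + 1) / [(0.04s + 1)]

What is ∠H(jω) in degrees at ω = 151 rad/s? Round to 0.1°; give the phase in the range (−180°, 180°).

-18.5°

At ω = 151 rad/s:
zero (1 + j151·0.0125) = 1 + j1.8875 → |·| ≈ 2.136, ∠ ≈ 62.09°
pole (1 + j151·0.04) = 1 + j6.04 → |·| ≈ 6.1222, ∠ ≈ 80.60°
∠H = (62.09°) − (80.60°) = -18.51°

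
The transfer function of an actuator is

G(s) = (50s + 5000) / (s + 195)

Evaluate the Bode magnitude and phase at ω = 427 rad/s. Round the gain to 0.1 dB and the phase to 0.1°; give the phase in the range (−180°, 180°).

33.4 dB, 11.4°

Substitute s = j427:
Numerator: 50(j427) + 5000 = 5000 + j21350
Denominator: (j427) + 195 = 195 + j427
|N| = √(5000² + 21350²) ≈ 21928, ∠N ≈ 76.82°
|D| = √(195² + 427²) ≈ 469.42, ∠D ≈ 65.46°
|G| = 21928 / 469.42 ≈ 46.713
Gain = 20 log₁₀(46.713) ≈ 33.39 dB
∠G = 76.82° − 65.46° = 11.36°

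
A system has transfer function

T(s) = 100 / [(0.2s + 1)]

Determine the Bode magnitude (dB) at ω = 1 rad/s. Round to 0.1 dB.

At ω = 1 rad/s:
pole (1 + j1·0.2) = 1 + j0.2 → |·| ≈ 1.0198, ∠ ≈ 11.31°
|T| = 100 · 1 / (1.0198) ≈ 98.058
Gain = 20 log₁₀(98.058) ≈ 39.83 dB

39.8 dB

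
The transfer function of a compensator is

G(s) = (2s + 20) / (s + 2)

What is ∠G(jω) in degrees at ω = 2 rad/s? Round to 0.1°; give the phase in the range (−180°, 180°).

Substitute s = j2:
Numerator: 2(j2) + 20 = 20 + j4
Denominator: (j2) + 2 = 2 + j2
|N| = √(20² + 4²) ≈ 20.396, ∠N ≈ 11.31°
|D| = √(2² + 2²) ≈ 2.8284, ∠D ≈ 45.00°
∠G = 11.31° − 45.00° = -33.69°

-33.7°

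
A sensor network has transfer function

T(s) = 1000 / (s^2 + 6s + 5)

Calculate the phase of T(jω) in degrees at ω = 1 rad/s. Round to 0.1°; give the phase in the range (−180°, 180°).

Substitute s = j1:
Numerator: 1000 = 1000 + j0
Denominator: (j1)^2 + 6(j1) + 5 = 4 + j6
|N| = √(1000² + 0²) ≈ 1000, ∠N ≈ 0.00°
|D| = √(4² + 6²) ≈ 7.2111, ∠D ≈ 56.31°
∠T = 0.00° − 56.31° = -56.31°

-56.3°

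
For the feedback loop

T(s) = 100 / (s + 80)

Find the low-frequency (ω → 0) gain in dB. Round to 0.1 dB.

T(0) = 100 / (80) = 1.25
20 log₁₀(1.25) ≈ 1.94 dB

1.9 dB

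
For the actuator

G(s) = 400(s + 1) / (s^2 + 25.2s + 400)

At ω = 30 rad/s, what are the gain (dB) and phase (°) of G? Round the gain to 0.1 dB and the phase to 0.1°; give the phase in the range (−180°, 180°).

22.4 dB, -35.4°

At s = jω = j30:
zero (s+1): 1 + j30 → |·| = √(1²+30²) = √901 ≈ 30.017, ∠ = arctan(30/1) ≈ 88.09°
quadratic: (j30)² + 25.2·j30 + 400 = -500 + j756 → |·| ≈ 906.39, ∠ ≈ 123.48°
|G| = 400 · 30.017 / 906.39 ≈ 13.247
Gain = 20 log₁₀(13.247) ≈ 22.44 dB
∠G = 88.09° − 123.48° = -35.39°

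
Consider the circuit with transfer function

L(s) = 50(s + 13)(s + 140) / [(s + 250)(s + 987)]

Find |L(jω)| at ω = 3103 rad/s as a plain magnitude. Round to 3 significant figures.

At s = jω = j3103:
zero (s+13): 13 + j3103 → |·| = √(13²+3103²) = √9628778 ≈ 3103, ∠ = arctan(3103/13) ≈ 89.76°
zero (s+140): 140 + j3103 → |·| = √(140²+3103²) = √9648209 ≈ 3106.2, ∠ = arctan(3103/140) ≈ 87.42°
pole (s+250): 250 + j3103 → |·| = √(250²+3103²) = √9691109 ≈ 3113.1, ∠ = arctan(3103/250) ≈ 85.39°
pole (s+987): 987 + j3103 → |·| = √(987²+3103²) = √10602778 ≈ 3256.2, ∠ = arctan(3103/987) ≈ 72.36°
|L| = 50 · 9.6385e+06 / 1.0137e+07 ≈ 47.541

47.5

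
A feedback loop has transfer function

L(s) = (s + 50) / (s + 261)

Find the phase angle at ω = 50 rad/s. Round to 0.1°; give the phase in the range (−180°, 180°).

34.2°

Substitute s = j50:
Numerator: (j50) + 50 = 50 + j50
Denominator: (j50) + 261 = 261 + j50
|N| = √(50² + 50²) ≈ 70.711, ∠N ≈ 45.00°
|D| = √(261² + 50²) ≈ 265.75, ∠D ≈ 10.84°
∠L = 45.00° − 10.84° = 34.16°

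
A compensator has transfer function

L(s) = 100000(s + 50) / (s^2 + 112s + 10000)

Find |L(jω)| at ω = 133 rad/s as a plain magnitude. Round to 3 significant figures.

848

At s = jω = j133:
zero (s+50): 50 + j133 → |·| = √(50²+133²) = √20189 ≈ 142.09, ∠ = arctan(133/50) ≈ 69.40°
quadratic: (j133)² + 112·j133 + 10000 = -7689 + j14896 → |·| ≈ 16763, ∠ ≈ 117.30°
|L| = 100000 · 142.09 / 16763 ≈ 847.64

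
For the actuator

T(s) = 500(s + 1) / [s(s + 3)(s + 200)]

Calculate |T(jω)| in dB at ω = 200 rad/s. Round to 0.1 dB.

At s = jω = j200:
zero (s+1): 1 + j200 → |·| = √(1²+200²) = √40001 ≈ 200, ∠ = arctan(200/1) ≈ 89.71°
pole (s+3): 3 + j200 → |·| = √(3²+200²) = √40009 ≈ 200.02, ∠ = arctan(200/3) ≈ 89.14°
pole (s+200): 200 + j200 → |·| = √(200²+200²) = √80000 ≈ 282.84, ∠ = arctan(200/200) ≈ 45.00°
pole at origin: |s| = 200, ∠ = 90.00° (in denominator)
|T| = 500 · 200 / 1.1315e+07 ≈ 0.0088378
Gain = 20 log₁₀(0.0088378) ≈ -41.07 dB

-41.1 dB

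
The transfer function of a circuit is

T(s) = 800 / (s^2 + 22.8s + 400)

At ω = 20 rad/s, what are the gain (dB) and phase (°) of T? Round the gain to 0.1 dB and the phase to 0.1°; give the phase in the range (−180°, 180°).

At s = jω = j20:
quadratic: (j20)² + 22.8·j20 + 400 = 0 + j456 → |·| ≈ 456, ∠ ≈ 90.00°
|T| = 800 / 456 ≈ 1.7544
Gain = 20 log₁₀(1.7544) ≈ 4.88 dB
∠T = 0.00° − 90.00° = -90.00°

4.9 dB, -90.0°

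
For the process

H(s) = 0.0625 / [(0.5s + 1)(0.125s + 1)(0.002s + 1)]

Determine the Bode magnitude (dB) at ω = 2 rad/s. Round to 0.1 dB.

At ω = 2 rad/s:
pole (1 + j2·0.5) = 1 + j1 → |·| ≈ 1.4142, ∠ ≈ 45.00°
pole (1 + j2·0.125) = 1 + j0.25 → |·| ≈ 1.0308, ∠ ≈ 14.04°
pole (1 + j2·0.002) = 1 + j0.004 → |·| ≈ 1, ∠ ≈ 0.23°
|H| = 0.0625 · 1 / (1.4142 · 1.0308 · 1) ≈ 0.042874
Gain = 20 log₁₀(0.042874) ≈ -27.36 dB

-27.4 dB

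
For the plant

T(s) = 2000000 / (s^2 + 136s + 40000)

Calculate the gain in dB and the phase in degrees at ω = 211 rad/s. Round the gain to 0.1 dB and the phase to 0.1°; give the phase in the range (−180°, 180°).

At s = jω = j211:
quadratic: (j211)² + 136·j211 + 40000 = -4521 + j28696 → |·| ≈ 29050, ∠ ≈ 98.95°
|T| = 2000000 / 29050 ≈ 68.847
Gain = 20 log₁₀(68.847) ≈ 36.76 dB
∠T = 0.00° − 98.95° = -98.95°

36.8 dB, -99.0°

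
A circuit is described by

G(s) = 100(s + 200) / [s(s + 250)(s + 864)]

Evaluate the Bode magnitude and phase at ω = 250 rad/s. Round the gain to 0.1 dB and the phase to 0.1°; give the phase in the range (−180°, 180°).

At s = jω = j250:
zero (s+200): 200 + j250 → |·| = √(200²+250²) = √102500 ≈ 320.16, ∠ = arctan(250/200) ≈ 51.34°
pole (s+250): 250 + j250 → |·| = √(250²+250²) = √125000 ≈ 353.55, ∠ = arctan(250/250) ≈ 45.00°
pole (s+864): 864 + j250 → |·| = √(864²+250²) = √808996 ≈ 899.44, ∠ = arctan(250/864) ≈ 16.14°
pole at origin: |s| = 250, ∠ = 90.00° (in denominator)
|G| = 100 · 320.16 / 7.9499e+07 ≈ 0.00040272
Gain = 20 log₁₀(0.00040272) ≈ -67.90 dB
∠G = 51.34° − 151.14° = -99.80°

-67.9 dB, -99.8°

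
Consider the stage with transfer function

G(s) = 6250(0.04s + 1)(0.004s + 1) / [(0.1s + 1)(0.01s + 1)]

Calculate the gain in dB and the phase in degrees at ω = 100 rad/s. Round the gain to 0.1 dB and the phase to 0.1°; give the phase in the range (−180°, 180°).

65.8 dB, -31.5°

At ω = 100 rad/s:
zero (1 + j100·0.04) = 1 + j4 → |·| ≈ 4.1231, ∠ ≈ 75.96°
zero (1 + j100·0.004) = 1 + j0.4 → |·| ≈ 1.077, ∠ ≈ 21.80°
pole (1 + j100·0.1) = 1 + j10 → |·| ≈ 10.05, ∠ ≈ 84.29°
pole (1 + j100·0.01) = 1 + j1 → |·| ≈ 1.4142, ∠ ≈ 45.00°
|G| = 6250 · 4.1231 · 1.077 / (10.05 · 1.4142) ≈ 1952.7
Gain = 20 log₁₀(1952.7) ≈ 65.81 dB
∠G = (75.96° + 21.80°) − (84.29° + 45.00°) = -31.53°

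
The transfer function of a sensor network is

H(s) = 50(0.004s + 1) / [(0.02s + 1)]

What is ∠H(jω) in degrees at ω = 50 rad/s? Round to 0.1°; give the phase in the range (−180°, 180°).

At ω = 50 rad/s:
zero (1 + j50·0.004) = 1 + j0.2 → |·| ≈ 1.0198, ∠ ≈ 11.31°
pole (1 + j50·0.02) = 1 + j1 → |·| ≈ 1.4142, ∠ ≈ 45.00°
∠H = (11.31°) − (45.00°) = -33.69°

-33.7°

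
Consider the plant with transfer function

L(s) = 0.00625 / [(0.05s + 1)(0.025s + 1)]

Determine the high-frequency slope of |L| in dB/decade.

Each pole contributes −20 dB/decade at high frequency; each zero contributes +20 dB/decade.
Net: 0 zero(s) − 2 pole(s) → -40 dB/decade.

-40 dB/decade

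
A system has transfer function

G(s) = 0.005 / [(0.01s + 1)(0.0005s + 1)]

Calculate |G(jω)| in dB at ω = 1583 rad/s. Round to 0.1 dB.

-72.1 dB

At ω = 1583 rad/s:
pole (1 + j1583·0.01) = 1 + j15.83 → |·| ≈ 15.862, ∠ ≈ 86.39°
pole (1 + j1583·0.0005) = 1 + j0.7915 → |·| ≈ 1.2753, ∠ ≈ 38.36°
|G| = 0.005 · 1 / (15.862 · 1.2753) ≈ 0.00024717
Gain = 20 log₁₀(0.00024717) ≈ -72.14 dB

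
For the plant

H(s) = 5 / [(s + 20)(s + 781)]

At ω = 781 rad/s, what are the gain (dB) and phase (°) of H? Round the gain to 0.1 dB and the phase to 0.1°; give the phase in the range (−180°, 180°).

At s = jω = j781:
pole (s+20): 20 + j781 → |·| = √(20²+781²) = √610361 ≈ 781.26, ∠ = arctan(781/20) ≈ 88.53°
pole (s+781): 781 + j781 → |·| = √(781²+781²) = √1219922 ≈ 1104.5, ∠ = arctan(781/781) ≈ 45.00°
|H| = 5 / 8.629e+05 ≈ 5.7944e-06
Gain = 20 log₁₀(5.7944e-06) ≈ -104.74 dB
∠H = 0.00° − 133.53° = -133.53°

-104.7 dB, -133.5°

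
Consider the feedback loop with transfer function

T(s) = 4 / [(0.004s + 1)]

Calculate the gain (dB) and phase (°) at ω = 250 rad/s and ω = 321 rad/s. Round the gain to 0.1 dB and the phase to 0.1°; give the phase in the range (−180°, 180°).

At ω = 250 rad/s:
pole (1 + j250·0.004) = 1 + j1 → |·| ≈ 1.4142, ∠ ≈ 45.00°
|T| = 4 · 1 / (1.4142) ≈ 2.8285
Gain = 20 log₁₀(2.8285) ≈ 9.03 dB
∠T = (0°) − (45.00°) = -45.00°

At ω = 321 rad/s:
pole (1 + j321·0.004) = 1 + j1.284 → |·| ≈ 1.6275, ∠ ≈ 52.09°
|T| = 4 · 1 / (1.6275) ≈ 2.4578
Gain = 20 log₁₀(2.4578) ≈ 7.81 dB
∠T = (0°) − (52.09°) = -52.09°

ω = 250: 9.0 dB, -45.0°; ω = 321: 7.8 dB, -52.1°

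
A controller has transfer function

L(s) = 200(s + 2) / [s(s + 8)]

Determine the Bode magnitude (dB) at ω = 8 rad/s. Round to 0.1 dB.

At s = jω = j8:
zero (s+2): 2 + j8 → |·| = √(2²+8²) = √68 ≈ 8.2462, ∠ = arctan(8/2) ≈ 75.96°
pole (s+8): 8 + j8 → |·| = √(8²+8²) = √128 ≈ 11.314, ∠ = arctan(8/8) ≈ 45.00°
pole at origin: |s| = 8, ∠ = 90.00° (in denominator)
|L| = 200 · 8.2462 / 90.512 ≈ 18.221
Gain = 20 log₁₀(18.221) ≈ 25.21 dB

25.2 dB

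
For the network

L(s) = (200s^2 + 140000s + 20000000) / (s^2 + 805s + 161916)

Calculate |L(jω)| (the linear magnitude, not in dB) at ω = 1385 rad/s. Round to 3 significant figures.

198

Substitute s = j1385:
Numerator: 200(j1385)^2 + 140000(j1385) + 20000000 = -363645000 + j193900000
Denominator: (j1385)^2 + 805(j1385) + 161916 = -1756309 + j1114925
|N| = √(363645000² + 193900000²) ≈ 4.1211e+08, ∠N ≈ 151.93°
|D| = √(1756309² + 1114925²) ≈ 2.0803e+06, ∠D ≈ 147.59°
|L| = 4.1211e+08 / 2.0803e+06 ≈ 198.1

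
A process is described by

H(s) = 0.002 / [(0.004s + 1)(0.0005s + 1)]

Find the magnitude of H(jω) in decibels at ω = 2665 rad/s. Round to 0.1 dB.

-79.0 dB

At ω = 2665 rad/s:
pole (1 + j2665·0.004) = 1 + j10.66 → |·| ≈ 10.707, ∠ ≈ 84.64°
pole (1 + j2665·0.0005) = 1 + j1.3325 → |·| ≈ 1.666, ∠ ≈ 53.11°
|H| = 0.002 · 1 / (10.707 · 1.666) ≈ 0.00011212
Gain = 20 log₁₀(0.00011212) ≈ -79.01 dB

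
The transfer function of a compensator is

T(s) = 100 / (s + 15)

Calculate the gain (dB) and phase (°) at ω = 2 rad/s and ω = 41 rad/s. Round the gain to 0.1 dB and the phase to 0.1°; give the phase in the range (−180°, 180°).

ω = 2: 16.4 dB, -7.6°; ω = 41: 7.2 dB, -69.9°

Substitute s = j2:
Numerator: 100 = 100 + j0
Denominator: (j2) + 15 = 15 + j2
|N| = √(100² + 0²) ≈ 100, ∠N ≈ 0.00°
|D| = √(15² + 2²) ≈ 15.133, ∠D ≈ 7.59°
|T| = 100 / 15.133 ≈ 6.6081
Gain = 20 log₁₀(6.6081) ≈ 16.40 dB
∠T = 0.00° − 7.59° = -7.59°

Substitute s = j41:
Numerator: 100 = 100 + j0
Denominator: (j41) + 15 = 15 + j41
|N| = √(100² + 0²) ≈ 100, ∠N ≈ 0.00°
|D| = √(15² + 41²) ≈ 43.658, ∠D ≈ 69.90°
|T| = 100 / 43.658 ≈ 2.2905
Gain = 20 log₁₀(2.2905) ≈ 7.20 dB
∠T = 0.00° − 69.90° = -69.90°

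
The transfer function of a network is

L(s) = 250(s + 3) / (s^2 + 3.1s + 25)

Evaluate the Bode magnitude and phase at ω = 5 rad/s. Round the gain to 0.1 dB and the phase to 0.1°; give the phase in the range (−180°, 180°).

At s = jω = j5:
zero (s+3): 3 + j5 → |·| = √(3²+5²) = √34 ≈ 5.831, ∠ = arctan(5/3) ≈ 59.04°
quadratic: (j5)² + 3.1·j5 + 25 = 0 + j15.5 → |·| ≈ 15.5, ∠ ≈ 90.00°
|L| = 250 · 5.831 / 15.5 ≈ 94.048
Gain = 20 log₁₀(94.048) ≈ 39.47 dB
∠L = 59.04° − 90.00° = -30.96°

39.5 dB, -31.0°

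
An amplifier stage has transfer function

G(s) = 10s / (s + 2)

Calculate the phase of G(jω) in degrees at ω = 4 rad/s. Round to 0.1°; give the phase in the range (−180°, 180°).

At s = jω = j4:
zero at origin: s = j4 → |·| = 4, ∠ = 90.00°
pole (s+2): 2 + j4 → |·| = √(2²+4²) = √20 ≈ 4.4721, ∠ = arctan(4/2) ≈ 63.43°
∠G = 90.00° − 63.43° = 26.57°

26.6°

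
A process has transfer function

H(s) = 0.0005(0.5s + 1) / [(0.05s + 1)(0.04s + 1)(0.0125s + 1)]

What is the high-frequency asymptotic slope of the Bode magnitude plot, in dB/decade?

Each pole contributes −20 dB/decade at high frequency; each zero contributes +20 dB/decade.
Net: 1 zero(s) − 3 pole(s) → -40 dB/decade.

-40 dB/decade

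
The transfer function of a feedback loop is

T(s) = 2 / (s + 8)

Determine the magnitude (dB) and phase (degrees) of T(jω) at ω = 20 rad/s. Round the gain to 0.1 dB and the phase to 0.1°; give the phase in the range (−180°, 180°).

Substitute s = j20:
Numerator: 2 = 2 + j0
Denominator: (j20) + 8 = 8 + j20
|N| = √(2² + 0²) ≈ 2, ∠N ≈ 0.00°
|D| = √(8² + 20²) ≈ 21.541, ∠D ≈ 68.20°
|T| = 2 / 21.541 ≈ 0.092846
Gain = 20 log₁₀(0.092846) ≈ -20.64 dB
∠T = 0.00° − 68.20° = -68.20°

-20.6 dB, -68.2°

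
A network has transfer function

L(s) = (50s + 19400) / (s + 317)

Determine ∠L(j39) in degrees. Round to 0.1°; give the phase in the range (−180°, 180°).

Substitute s = j39:
Numerator: 50(j39) + 19400 = 19400 + j1950
Denominator: (j39) + 317 = 317 + j39
|N| = √(19400² + 1950²) ≈ 19498, ∠N ≈ 5.74°
|D| = √(317² + 39²) ≈ 319.39, ∠D ≈ 7.01°
∠L = 5.74° − 7.01° = -1.27°

-1.3°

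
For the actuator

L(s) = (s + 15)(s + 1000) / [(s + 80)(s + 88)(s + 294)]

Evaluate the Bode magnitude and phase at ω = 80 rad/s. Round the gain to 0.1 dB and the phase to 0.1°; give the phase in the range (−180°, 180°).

At s = jω = j80:
zero (s+15): 15 + j80 → |·| = √(15²+80²) = √6625 ≈ 81.394, ∠ = arctan(80/15) ≈ 79.38°
zero (s+1000): 1000 + j80 → |·| = √(1000²+80²) = √1006400 ≈ 1003.2, ∠ = arctan(80/1000) ≈ 4.57°
pole (s+80): 80 + j80 → |·| = √(80²+80²) = √12800 ≈ 113.14, ∠ = arctan(80/80) ≈ 45.00°
pole (s+88): 88 + j80 → |·| = √(88²+80²) = √14144 ≈ 118.93, ∠ = arctan(80/88) ≈ 42.27°
pole (s+294): 294 + j80 → |·| = √(294²+80²) = √92836 ≈ 304.69, ∠ = arctan(80/294) ≈ 15.22°
|L| = 1 · 81654 / 4.0998e+06 ≈ 0.019917
Gain = 20 log₁₀(0.019917) ≈ -34.02 dB
∠L = 83.95° − 102.49° = -18.54°

-34.0 dB, -18.5°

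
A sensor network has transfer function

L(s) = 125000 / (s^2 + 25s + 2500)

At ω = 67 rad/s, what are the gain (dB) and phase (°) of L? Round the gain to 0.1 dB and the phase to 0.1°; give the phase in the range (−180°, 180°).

At s = jω = j67:
quadratic: (j67)² + 25·j67 + 2500 = -1989 + j1675 → |·| ≈ 2600.3, ∠ ≈ 139.90°
|L| = 125000 / 2600.3 ≈ 48.071
Gain = 20 log₁₀(48.071) ≈ 33.64 dB
∠L = 0.00° − 139.90° = -139.90°

33.6 dB, -139.9°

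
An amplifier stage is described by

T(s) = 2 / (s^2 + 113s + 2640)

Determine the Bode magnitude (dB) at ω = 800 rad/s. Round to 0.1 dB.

-110.2 dB

Substitute s = j800:
Numerator: 2 = 2 + j0
Denominator: (j800)^2 + 113(j800) + 2640 = -637360 + j90400
|N| = √(2² + 0²) ≈ 2, ∠N ≈ 0.00°
|D| = √(637360² + 90400²) ≈ 6.4374e+05, ∠D ≈ 171.93°
|T| = 2 / 6.4374e+05 ≈ 3.1068e-06
Gain = 20 log₁₀(3.1068e-06) ≈ -110.15 dB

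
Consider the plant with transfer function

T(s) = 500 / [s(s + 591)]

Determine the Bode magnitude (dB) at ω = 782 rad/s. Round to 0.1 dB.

At s = jω = j782:
pole (s+591): 591 + j782 → |·| = √(591²+782²) = √960805 ≈ 980.21, ∠ = arctan(782/591) ≈ 52.92°
pole at origin: |s| = 782, ∠ = 90.00° (in denominator)
|T| = 500 / 7.6652e+05 ≈ 0.0006523
Gain = 20 log₁₀(0.0006523) ≈ -63.71 dB

-63.7 dB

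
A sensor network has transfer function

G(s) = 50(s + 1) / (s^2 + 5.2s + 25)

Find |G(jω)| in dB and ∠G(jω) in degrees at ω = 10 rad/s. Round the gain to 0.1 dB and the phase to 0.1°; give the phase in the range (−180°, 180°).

At s = jω = j10:
zero (s+1): 1 + j10 → |·| = √(1²+10²) = √101 ≈ 10.05, ∠ = arctan(10/1) ≈ 84.29°
quadratic: (j10)² + 5.2·j10 + 25 = -75 + j52 → |·| ≈ 91.263, ∠ ≈ 145.27°
|G| = 50 · 10.05 / 91.263 ≈ 5.5061
Gain = 20 log₁₀(5.5061) ≈ 14.82 dB
∠G = 84.29° − 145.27° = -60.98°

14.8 dB, -61.0°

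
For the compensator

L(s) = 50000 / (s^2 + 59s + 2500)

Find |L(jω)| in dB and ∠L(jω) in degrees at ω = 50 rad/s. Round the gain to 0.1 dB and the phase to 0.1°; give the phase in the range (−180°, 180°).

24.6 dB, -90.0°

At s = jω = j50:
quadratic: (j50)² + 59·j50 + 2500 = 0 + j2950 → |·| ≈ 2950, ∠ ≈ 90.00°
|L| = 50000 / 2950 ≈ 16.949
Gain = 20 log₁₀(16.949) ≈ 24.58 dB
∠L = 0.00° − 90.00° = -90.00°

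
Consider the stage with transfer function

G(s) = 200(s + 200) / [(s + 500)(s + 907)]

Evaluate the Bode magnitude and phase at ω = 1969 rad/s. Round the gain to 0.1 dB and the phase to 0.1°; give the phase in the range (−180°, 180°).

-20.9 dB, -56.8°

At s = jω = j1969:
zero (s+200): 200 + j1969 → |·| = √(200²+1969²) = √3916961 ≈ 1979.1, ∠ = arctan(1969/200) ≈ 84.20°
pole (s+500): 500 + j1969 → |·| = √(500²+1969²) = √4126961 ≈ 2031.5, ∠ = arctan(1969/500) ≈ 75.75°
pole (s+907): 907 + j1969 → |·| = √(907²+1969²) = √4699610 ≈ 2167.9, ∠ = arctan(1969/907) ≈ 65.27°
|G| = 200 · 1979.1 / 4.4041e+06 ≈ 0.089875
Gain = 20 log₁₀(0.089875) ≈ -20.93 dB
∠G = 84.20° − 141.02° = -56.82°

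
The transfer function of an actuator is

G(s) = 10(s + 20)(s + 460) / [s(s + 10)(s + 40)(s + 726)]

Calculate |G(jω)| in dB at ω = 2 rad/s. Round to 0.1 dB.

At s = jω = j2:
zero (s+20): 20 + j2 → |·| = √(20²+2²) = √404 ≈ 20.1, ∠ = arctan(2/20) ≈ 5.71°
zero (s+460): 460 + j2 → |·| = √(460²+2²) = √211604 ≈ 460, ∠ = arctan(2/460) ≈ 0.25°
pole (s+10): 10 + j2 → |·| = √(10²+2²) = √104 ≈ 10.198, ∠ = arctan(2/10) ≈ 11.31°
pole (s+40): 40 + j2 → |·| = √(40²+2²) = √1604 ≈ 40.05, ∠ = arctan(2/40) ≈ 2.86°
pole (s+726): 726 + j2 → |·| = √(726²+2²) = √527080 ≈ 726, ∠ = arctan(2/726) ≈ 0.16°
pole at origin: |s| = 2, ∠ = 90.00° (in denominator)
|G| = 10 · 9246 / 5.9304e+05 ≈ 0.15591
Gain = 20 log₁₀(0.15591) ≈ -16.14 dB

-16.1 dB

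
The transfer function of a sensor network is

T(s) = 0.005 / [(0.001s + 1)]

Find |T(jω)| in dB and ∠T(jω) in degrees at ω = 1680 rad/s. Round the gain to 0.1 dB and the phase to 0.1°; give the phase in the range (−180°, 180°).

At ω = 1680 rad/s:
pole (1 + j1680·0.001) = 1 + j1.68 → |·| ≈ 1.9551, ∠ ≈ 59.24°
|T| = 0.005 · 1 / (1.9551) ≈ 0.0025574
Gain = 20 log₁₀(0.0025574) ≈ -51.84 dB
∠T = (0°) − (59.24°) = -59.24°

-51.8 dB, -59.2°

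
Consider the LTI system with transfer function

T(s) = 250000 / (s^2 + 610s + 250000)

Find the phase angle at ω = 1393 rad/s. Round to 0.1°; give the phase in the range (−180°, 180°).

-153.3°

At s = jω = j1393:
quadratic: (j1393)² + 610·j1393 + 250000 = -1690449 + j849730 → |·| ≈ 1.892e+06, ∠ ≈ 153.31°
∠T = 0.00° − 153.31° = -153.31°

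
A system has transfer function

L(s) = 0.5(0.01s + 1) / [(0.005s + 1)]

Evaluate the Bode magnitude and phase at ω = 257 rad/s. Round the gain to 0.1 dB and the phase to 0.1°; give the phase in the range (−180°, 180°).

-1.4 dB, 16.6°

At ω = 257 rad/s:
zero (1 + j257·0.01) = 1 + j2.57 → |·| ≈ 2.7577, ∠ ≈ 68.74°
pole (1 + j257·0.005) = 1 + j1.285 → |·| ≈ 1.6283, ∠ ≈ 52.11°
|L| = 0.5 · 2.7577 / (1.6283) ≈ 0.8468
Gain = 20 log₁₀(0.8468) ≈ -1.44 dB
∠L = (68.74°) − (52.11°) = 16.63°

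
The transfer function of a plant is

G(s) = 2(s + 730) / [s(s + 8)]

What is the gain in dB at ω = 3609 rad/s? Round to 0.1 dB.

At s = jω = j3609:
zero (s+730): 730 + j3609 → |·| = √(730²+3609²) = √13557781 ≈ 3682.1, ∠ = arctan(3609/730) ≈ 78.56°
pole (s+8): 8 + j3609 → |·| = √(8²+3609²) = √13024945 ≈ 3609, ∠ = arctan(3609/8) ≈ 89.87°
pole at origin: |s| = 3609, ∠ = 90.00° (in denominator)
|G| = 2 · 3682.1 / 1.3025e+07 ≈ 0.00056539
Gain = 20 log₁₀(0.00056539) ≈ -64.95 dB

-65.0 dB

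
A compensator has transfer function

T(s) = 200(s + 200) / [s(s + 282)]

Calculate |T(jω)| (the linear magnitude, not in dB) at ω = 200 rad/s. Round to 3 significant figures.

At s = jω = j200:
zero (s+200): 200 + j200 → |·| = √(200²+200²) = √80000 ≈ 282.84, ∠ = arctan(200/200) ≈ 45.00°
pole (s+282): 282 + j200 → |·| = √(282²+200²) = √119524 ≈ 345.72, ∠ = arctan(200/282) ≈ 35.35°
pole at origin: |s| = 200, ∠ = 90.00° (in denominator)
|T| = 200 · 282.84 / 69144 ≈ 0.81812

0.818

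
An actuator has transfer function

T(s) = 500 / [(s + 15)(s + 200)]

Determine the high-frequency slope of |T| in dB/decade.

-40 dB/decade

Each pole contributes −20 dB/decade at high frequency; each zero contributes +20 dB/decade.
Net: 0 zero(s) − 2 pole(s) → -40 dB/decade.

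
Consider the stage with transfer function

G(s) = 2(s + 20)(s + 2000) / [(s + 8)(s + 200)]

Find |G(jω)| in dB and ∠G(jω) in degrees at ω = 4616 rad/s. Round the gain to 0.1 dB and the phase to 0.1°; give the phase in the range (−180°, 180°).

At s = jω = j4616:
zero (s+20): 20 + j4616 → |·| = √(20²+4616²) = √21307856 ≈ 4616, ∠ = arctan(4616/20) ≈ 89.75°
zero (s+2000): 2000 + j4616 → |·| = √(2000²+4616²) = √25307456 ≈ 5030.7, ∠ = arctan(4616/2000) ≈ 66.57°
pole (s+8): 8 + j4616 → |·| = √(8²+4616²) = √21307520 ≈ 4616, ∠ = arctan(4616/8) ≈ 89.90°
pole (s+200): 200 + j4616 → |·| = √(200²+4616²) = √21347456 ≈ 4620.3, ∠ = arctan(4616/200) ≈ 87.52°
|G| = 2 · 2.3222e+07 / 2.1327e+07 ≈ 2.1777
Gain = 20 log₁₀(2.1777) ≈ 6.76 dB
∠G = 156.32° − 177.42° = -21.10°

6.8 dB, -21.1°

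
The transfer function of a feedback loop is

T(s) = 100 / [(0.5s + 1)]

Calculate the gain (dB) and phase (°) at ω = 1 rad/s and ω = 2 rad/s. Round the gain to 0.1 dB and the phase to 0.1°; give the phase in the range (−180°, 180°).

ω = 1: 39.0 dB, -26.6°; ω = 2: 37.0 dB, -45.0°

At ω = 1 rad/s:
pole (1 + j1·0.5) = 1 + j0.5 → |·| ≈ 1.118, ∠ ≈ 26.57°
|T| = 100 · 1 / (1.118) ≈ 89.445
Gain = 20 log₁₀(89.445) ≈ 39.03 dB
∠T = (0°) − (26.57°) = -26.57°

At ω = 2 rad/s:
pole (1 + j2·0.5) = 1 + j1 → |·| ≈ 1.4142, ∠ ≈ 45.00°
|T| = 100 · 1 / (1.4142) ≈ 70.711
Gain = 20 log₁₀(70.711) ≈ 36.99 dB
∠T = (0°) − (45.00°) = -45.00°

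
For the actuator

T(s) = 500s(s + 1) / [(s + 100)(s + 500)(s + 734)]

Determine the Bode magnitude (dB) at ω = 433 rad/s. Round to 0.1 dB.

-8.5 dB

At s = jω = j433:
zero (s+1): 1 + j433 → |·| = √(1²+433²) = √187490 ≈ 433, ∠ = arctan(433/1) ≈ 89.87°
zero at origin: s = j433 → |·| = 433, ∠ = 90.00°
pole (s+100): 100 + j433 → |·| = √(100²+433²) = √197489 ≈ 444.4, ∠ = arctan(433/100) ≈ 77.00°
pole (s+500): 500 + j433 → |·| = √(500²+433²) = √437489 ≈ 661.43, ∠ = arctan(433/500) ≈ 40.89°
pole (s+734): 734 + j433 → |·| = √(734²+433²) = √726245 ≈ 852.2, ∠ = arctan(433/734) ≈ 30.54°
|T| = 500 · 1.8749e+05 / 2.505e+08 ≈ 0.37423
Gain = 20 log₁₀(0.37423) ≈ -8.54 dB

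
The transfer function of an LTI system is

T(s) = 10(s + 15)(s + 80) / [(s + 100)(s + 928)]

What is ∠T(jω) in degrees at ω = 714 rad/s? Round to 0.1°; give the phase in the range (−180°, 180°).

At s = jω = j714:
zero (s+15): 15 + j714 → |·| = √(15²+714²) = √510021 ≈ 714.16, ∠ = arctan(714/15) ≈ 88.80°
zero (s+80): 80 + j714 → |·| = √(80²+714²) = √516196 ≈ 718.47, ∠ = arctan(714/80) ≈ 83.61°
pole (s+100): 100 + j714 → |·| = √(100²+714²) = √519796 ≈ 720.97, ∠ = arctan(714/100) ≈ 82.03°
pole (s+928): 928 + j714 → |·| = √(928²+714²) = √1370980 ≈ 1170.9, ∠ = arctan(714/928) ≈ 37.57°
∠T = 172.41° − 119.60° = 52.81°

52.8°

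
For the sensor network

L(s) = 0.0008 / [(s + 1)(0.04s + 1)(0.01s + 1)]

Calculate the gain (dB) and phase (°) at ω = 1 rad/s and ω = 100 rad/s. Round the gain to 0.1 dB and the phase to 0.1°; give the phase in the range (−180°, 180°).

ω = 1: -65.0 dB, -47.9°; ω = 100: -117.3 dB, 149.6°

At ω = 1 rad/s:
pole (1 + j1·1) = 1 + j1 → |·| ≈ 1.4142, ∠ ≈ 45.00°
pole (1 + j1·0.04) = 1 + j0.04 → |·| ≈ 1.0008, ∠ ≈ 2.29°
pole (1 + j1·0.01) = 1 + j0.01 → |·| ≈ 1, ∠ ≈ 0.57°
|L| = 0.0008 · 1 / (1.4142 · 1.0008 · 1) ≈ 0.00056524
Gain = 20 log₁₀(0.00056524) ≈ -64.96 dB
∠L = (0°) − (45.00° + 2.29° + 0.57°) = -47.86°

At ω = 100 rad/s:
pole (1 + j100·1) = 1 + j100 → |·| ≈ 100, ∠ ≈ 89.43°
pole (1 + j100·0.04) = 1 + j4 → |·| ≈ 4.1231, ∠ ≈ 75.96°
pole (1 + j100·0.01) = 1 + j1 → |·| ≈ 1.4142, ∠ ≈ 45.00°
|L| = 0.0008 · 1 / (100 · 4.1231 · 1.4142) ≈ 1.372e-06
Gain = 20 log₁₀(1.372e-06) ≈ -117.25 dB
∠L = (0°) − (89.43° + 75.96° + 45.00°) = -210.39° ≡ 149.61° (principal value)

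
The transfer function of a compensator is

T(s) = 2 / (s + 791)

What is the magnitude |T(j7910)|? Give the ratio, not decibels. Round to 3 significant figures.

Substitute s = j7910:
Numerator: 2 = 2 + j0
Denominator: (j7910) + 791 = 791 + j7910
|N| = √(2² + 0²) ≈ 2, ∠N ≈ 0.00°
|D| = √(791² + 7910²) ≈ 7949.5, ∠D ≈ 84.29°
|T| = 2 / 7949.5 ≈ 0.00025159

0.000252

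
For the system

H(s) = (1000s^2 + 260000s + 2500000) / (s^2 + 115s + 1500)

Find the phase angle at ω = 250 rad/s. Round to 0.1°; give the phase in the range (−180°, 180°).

Substitute s = j250:
Numerator: 1000(j250)^2 + 260000(j250) + 2500000 = -60000000 + j65000000
Denominator: (j250)^2 + 115(j250) + 1500 = -61000 + j28750
|N| = √(60000000² + 65000000²) ≈ 8.8459e+07, ∠N ≈ 132.71°
|D| = √(61000² + 28750²) ≈ 67436, ∠D ≈ 154.76°
∠H = 132.71° − 154.76° = -22.05°

-22.1°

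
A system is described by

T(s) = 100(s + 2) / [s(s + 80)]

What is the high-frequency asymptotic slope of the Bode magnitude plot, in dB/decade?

Each pole contributes −20 dB/decade at high frequency; each zero contributes +20 dB/decade.
Net: 1 zero(s) − 2 pole(s) → -20 dB/decade.

-20 dB/decade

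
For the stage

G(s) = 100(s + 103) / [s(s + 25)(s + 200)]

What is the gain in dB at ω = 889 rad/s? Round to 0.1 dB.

-78.1 dB

At s = jω = j889:
zero (s+103): 103 + j889 → |·| = √(103²+889²) = √800930 ≈ 894.95, ∠ = arctan(889/103) ≈ 83.39°
pole (s+25): 25 + j889 → |·| = √(25²+889²) = √790946 ≈ 889.35, ∠ = arctan(889/25) ≈ 88.39°
pole (s+200): 200 + j889 → |·| = √(200²+889²) = √830321 ≈ 911.22, ∠ = arctan(889/200) ≈ 77.32°
pole at origin: |s| = 889, ∠ = 90.00° (in denominator)
|G| = 100 · 894.95 / 7.2044e+08 ≈ 0.00012422
Gain = 20 log₁₀(0.00012422) ≈ -78.12 dB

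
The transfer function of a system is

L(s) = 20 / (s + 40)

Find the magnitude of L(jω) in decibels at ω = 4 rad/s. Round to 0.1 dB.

At s = jω = j4:
pole (s+40): 40 + j4 → |·| = √(40²+4²) = √1616 ≈ 40.2, ∠ = arctan(4/40) ≈ 5.71°
|L| = 20 / 40.2 ≈ 0.49751
Gain = 20 log₁₀(0.49751) ≈ -6.06 dB

-6.1 dB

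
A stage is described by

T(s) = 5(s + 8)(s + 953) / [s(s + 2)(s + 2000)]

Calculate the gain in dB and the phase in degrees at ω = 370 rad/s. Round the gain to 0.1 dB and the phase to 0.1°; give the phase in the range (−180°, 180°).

-43.4 dB, -80.2°

At s = jω = j370:
zero (s+8): 8 + j370 → |·| = √(8²+370²) = √136964 ≈ 370.09, ∠ = arctan(370/8) ≈ 88.76°
zero (s+953): 953 + j370 → |·| = √(953²+370²) = √1045109 ≈ 1022.3, ∠ = arctan(370/953) ≈ 21.22°
pole (s+2): 2 + j370 → |·| = √(2²+370²) = √136904 ≈ 370.01, ∠ = arctan(370/2) ≈ 89.69°
pole (s+2000): 2000 + j370 → |·| = √(2000²+370²) = √4136900 ≈ 2033.9, ∠ = arctan(370/2000) ≈ 10.48°
pole at origin: |s| = 370, ∠ = 90.00° (in denominator)
|T| = 5 · 3.7834e+05 / 2.7845e+08 ≈ 0.0067937
Gain = 20 log₁₀(0.0067937) ≈ -43.36 dB
∠T = 109.98° − 190.17° = -80.19°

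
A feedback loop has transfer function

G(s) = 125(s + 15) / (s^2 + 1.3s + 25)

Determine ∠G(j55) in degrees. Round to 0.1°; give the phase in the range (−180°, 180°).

At s = jω = j55:
zero (s+15): 15 + j55 → |·| = √(15²+55²) = √3250 ≈ 57.009, ∠ = arctan(55/15) ≈ 74.74°
quadratic: (j55)² + 1.3·j55 + 25 = -3000 + j71.5 → |·| ≈ 3000.9, ∠ ≈ 178.63°
∠G = 74.74° − 178.63° = -103.89°

-103.9°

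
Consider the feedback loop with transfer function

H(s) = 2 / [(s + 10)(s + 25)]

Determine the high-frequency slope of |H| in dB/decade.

-40 dB/decade

Each pole contributes −20 dB/decade at high frequency; each zero contributes +20 dB/decade.
Net: 0 zero(s) − 2 pole(s) → -40 dB/decade.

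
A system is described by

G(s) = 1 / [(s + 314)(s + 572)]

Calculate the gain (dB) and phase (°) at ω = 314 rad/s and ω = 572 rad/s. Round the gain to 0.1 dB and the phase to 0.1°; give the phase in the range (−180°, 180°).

ω = 314: -109.2 dB, -73.8°; ω = 572: -114.5 dB, -106.2°

At s = jω = j314:
pole (s+314): 314 + j314 → |·| = √(314²+314²) = √197192 ≈ 444.06, ∠ = arctan(314/314) ≈ 45.00°
pole (s+572): 572 + j314 → |·| = √(572²+314²) = √425780 ≈ 652.52, ∠ = arctan(314/572) ≈ 28.76°
|G| = 1 / 2.8976e+05 ≈ 3.4511e-06
Gain = 20 log₁₀(3.4511e-06) ≈ -109.24 dB
∠G = 0.00° − 73.76° = -73.76°

At s = jω = j572:
pole (s+314): 314 + j572 → |·| = √(314²+572²) = √425780 ≈ 652.52, ∠ = arctan(572/314) ≈ 61.24°
pole (s+572): 572 + j572 → |·| = √(572²+572²) = √654368 ≈ 808.93, ∠ = arctan(572/572) ≈ 45.00°
|G| = 1 / 5.2784e+05 ≈ 1.8945e-06
Gain = 20 log₁₀(1.8945e-06) ≈ -114.45 dB
∠G = 0.00° − 106.24° = -106.24°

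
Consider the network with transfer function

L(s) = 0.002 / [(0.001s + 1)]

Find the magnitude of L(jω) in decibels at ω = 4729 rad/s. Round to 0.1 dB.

At ω = 4729 rad/s:
pole (1 + j4729·0.001) = 1 + j4.729 → |·| ≈ 4.8336, ∠ ≈ 78.06°
|L| = 0.002 · 1 / (4.8336) ≈ 0.00041377
Gain = 20 log₁₀(0.00041377) ≈ -67.66 dB

-67.7 dB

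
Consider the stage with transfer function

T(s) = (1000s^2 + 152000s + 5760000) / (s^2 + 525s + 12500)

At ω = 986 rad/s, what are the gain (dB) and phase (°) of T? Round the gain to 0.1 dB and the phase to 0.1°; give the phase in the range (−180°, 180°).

Substitute s = j986:
Numerator: 1000(j986)^2 + 152000(j986) + 5760000 = -966436000 + j149872000
Denominator: (j986)^2 + 525(j986) + 12500 = -959696 + j517650
|N| = √(966436000² + 149872000²) ≈ 9.7799e+08, ∠N ≈ 171.18°
|D| = √(959696² + 517650²) ≈ 1.0904e+06, ∠D ≈ 151.66°
|T| = 9.7799e+08 / 1.0904e+06 ≈ 896.91
Gain = 20 log₁₀(896.91) ≈ 59.05 dB
∠T = 171.18° − 151.66° = 19.52°

59.1 dB, 19.5°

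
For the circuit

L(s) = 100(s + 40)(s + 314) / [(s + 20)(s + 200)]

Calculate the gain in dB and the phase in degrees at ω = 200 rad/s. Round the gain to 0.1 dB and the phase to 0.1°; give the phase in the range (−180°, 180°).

At s = jω = j200:
zero (s+40): 40 + j200 → |·| = √(40²+200²) = √41600 ≈ 203.96, ∠ = arctan(200/40) ≈ 78.69°
zero (s+314): 314 + j200 → |·| = √(314²+200²) = √138596 ≈ 372.28, ∠ = arctan(200/314) ≈ 32.49°
pole (s+20): 20 + j200 → |·| = √(20²+200²) = √40400 ≈ 201, ∠ = arctan(200/20) ≈ 84.29°
pole (s+200): 200 + j200 → |·| = √(200²+200²) = √80000 ≈ 282.84, ∠ = arctan(200/200) ≈ 45.00°
|L| = 100 · 75930 / 56851 ≈ 133.56
Gain = 20 log₁₀(133.56) ≈ 42.51 dB
∠L = 111.18° − 129.29° = -18.11°

42.5 dB, -18.1°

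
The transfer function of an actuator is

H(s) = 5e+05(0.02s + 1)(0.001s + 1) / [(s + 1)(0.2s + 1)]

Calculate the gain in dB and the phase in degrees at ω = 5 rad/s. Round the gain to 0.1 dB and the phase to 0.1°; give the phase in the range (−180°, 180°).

At ω = 5 rad/s:
zero (1 + j5·0.02) = 1 + j0.1 → |·| ≈ 1.005, ∠ ≈ 5.71°
zero (1 + j5·0.001) = 1 + j0.005 → |·| ≈ 1, ∠ ≈ 0.29°
pole (1 + j5·1) = 1 + j5 → |·| ≈ 5.099, ∠ ≈ 78.69°
pole (1 + j5·0.2) = 1 + j1 → |·| ≈ 1.4142, ∠ ≈ 45.00°
|H| = 5e+05 · 1.005 · 1 / (5.099 · 1.4142) ≈ 69685
Gain = 20 log₁₀(69685) ≈ 96.86 dB
∠H = (5.71° + 0.29°) − (78.69° + 45.00°) = -117.69°

96.9 dB, -117.7°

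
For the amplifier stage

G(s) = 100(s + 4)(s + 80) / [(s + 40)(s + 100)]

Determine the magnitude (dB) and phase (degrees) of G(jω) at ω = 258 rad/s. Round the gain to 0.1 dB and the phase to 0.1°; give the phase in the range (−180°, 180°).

39.7 dB, 11.9°

At s = jω = j258:
zero (s+4): 4 + j258 → |·| = √(4²+258²) = √66580 ≈ 258.03, ∠ = arctan(258/4) ≈ 89.11°
zero (s+80): 80 + j258 → |·| = √(80²+258²) = √72964 ≈ 270.12, ∠ = arctan(258/80) ≈ 72.77°
pole (s+40): 40 + j258 → |·| = √(40²+258²) = √68164 ≈ 261.08, ∠ = arctan(258/40) ≈ 81.19°
pole (s+100): 100 + j258 → |·| = √(100²+258²) = √76564 ≈ 276.7, ∠ = arctan(258/100) ≈ 68.81°
|G| = 100 · 69699 / 72241 ≈ 96.481
Gain = 20 log₁₀(96.481) ≈ 39.69 dB
∠G = 161.88° − 150.00° = 11.88°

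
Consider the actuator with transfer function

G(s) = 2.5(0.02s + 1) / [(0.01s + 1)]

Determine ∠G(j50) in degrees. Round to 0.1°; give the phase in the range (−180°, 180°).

18.4°

At ω = 50 rad/s:
zero (1 + j50·0.02) = 1 + j1 → |·| ≈ 1.4142, ∠ ≈ 45.00°
pole (1 + j50·0.01) = 1 + j0.5 → |·| ≈ 1.118, ∠ ≈ 26.57°
∠G = (45.00°) − (26.57°) = 18.43°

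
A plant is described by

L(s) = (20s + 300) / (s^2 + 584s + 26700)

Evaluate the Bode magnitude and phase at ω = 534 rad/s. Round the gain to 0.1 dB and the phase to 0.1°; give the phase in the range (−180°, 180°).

-31.6 dB, -41.3°

Substitute s = j534:
Numerator: 20(j534) + 300 = 300 + j10680
Denominator: (j534)^2 + 584(j534) + 26700 = -258456 + j311856
|N| = √(300² + 10680²) ≈ 10684, ∠N ≈ 88.39°
|D| = √(258456² + 311856²) ≈ 4.0504e+05, ∠D ≈ 129.65°
|L| = 10684 / 4.0504e+05 ≈ 0.026378
Gain = 20 log₁₀(0.026378) ≈ -31.58 dB
∠L = 88.39° − 129.65° = -41.26°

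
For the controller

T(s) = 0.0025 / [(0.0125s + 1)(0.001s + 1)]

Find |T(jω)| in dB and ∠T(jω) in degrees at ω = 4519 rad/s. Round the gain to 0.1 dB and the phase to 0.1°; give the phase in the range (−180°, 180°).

-100.4 dB, -166.5°

At ω = 4519 rad/s:
pole (1 + j4519·0.0125) = 1 + j56.4875 → |·| ≈ 56.496, ∠ ≈ 88.99°
pole (1 + j4519·0.001) = 1 + j4.519 → |·| ≈ 4.6283, ∠ ≈ 77.52°
|T| = 0.0025 · 1 / (56.496 · 4.6283) ≈ 9.5609e-06
Gain = 20 log₁₀(9.5609e-06) ≈ -100.39 dB
∠T = (0°) − (88.99° + 77.52°) = -166.51°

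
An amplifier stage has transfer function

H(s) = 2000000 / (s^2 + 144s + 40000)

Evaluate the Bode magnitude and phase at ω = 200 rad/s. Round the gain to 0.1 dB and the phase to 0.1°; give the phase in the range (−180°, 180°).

At s = jω = j200:
quadratic: (j200)² + 144·j200 + 40000 = 0 + j28800 → |·| ≈ 28800, ∠ ≈ 90.00°
|H| = 2000000 / 28800 ≈ 69.444
Gain = 20 log₁₀(69.444) ≈ 36.83 dB
∠H = 0.00° − 90.00° = -90.00°

36.8 dB, -90.0°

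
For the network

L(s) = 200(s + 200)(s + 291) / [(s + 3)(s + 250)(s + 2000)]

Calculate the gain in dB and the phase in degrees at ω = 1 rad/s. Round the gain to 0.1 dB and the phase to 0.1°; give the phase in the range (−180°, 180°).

At s = jω = j1:
zero (s+200): 200 + j1 → |·| = √(200²+1²) = √40001 ≈ 200, ∠ = arctan(1/200) ≈ 0.29°
zero (s+291): 291 + j1 → |·| = √(291²+1²) = √84682 ≈ 291, ∠ = arctan(1/291) ≈ 0.20°
pole (s+3): 3 + j1 → |·| = √(3²+1²) = √10 ≈ 3.1623, ∠ = arctan(1/3) ≈ 18.43°
pole (s+250): 250 + j1 → |·| = √(250²+1²) = √62501 ≈ 250, ∠ = arctan(1/250) ≈ 0.23°
pole (s+2000): 2000 + j1 → |·| = √(2000²+1²) = √4000001 ≈ 2000, ∠ = arctan(1/2000) ≈ 0.03°
|L| = 200 · 58200 / 1.5812e+06 ≈ 7.3615
Gain = 20 log₁₀(7.3615) ≈ 17.34 dB
∠L = 0.49° − 18.69° = -18.20°

17.3 dB, -18.2°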